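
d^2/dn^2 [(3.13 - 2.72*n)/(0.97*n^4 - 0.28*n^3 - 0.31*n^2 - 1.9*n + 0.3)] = (-30.710976*n^7 + 70.720372*n^6 - 21.875304*n^5 - 45.49107*n^4 - 0.525720000000007*n^3 - 1.876002*n^2 + 11.12118*n + 20.07998)/(0.912673*n^12 - 0.790356*n^11 - 0.646893*n^10 - 4.879906*n^9 + 4.149789*n^8 + 2.411496*n^7 + 9.015089*n^6 - 6.74133*n^5 - 2.05131*n^4 - 5.8744*n^3 + 3.1653*n^2 - 0.513*n + 0.027)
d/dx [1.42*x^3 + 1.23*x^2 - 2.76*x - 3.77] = 4.26*x^2 + 2.46*x - 2.76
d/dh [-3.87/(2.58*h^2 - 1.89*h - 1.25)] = (19.9692*h - 7.3143)/(-2.58*h^2 + 1.89*h + 1.25)^2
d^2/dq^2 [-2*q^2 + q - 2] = -4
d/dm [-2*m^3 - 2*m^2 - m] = -6*m^2 - 4*m - 1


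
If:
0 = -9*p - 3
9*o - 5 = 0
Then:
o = 5/9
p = -1/3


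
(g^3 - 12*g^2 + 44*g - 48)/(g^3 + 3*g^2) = (g^3 - 12*g^2 + 44*g - 48)/(g^2*(g + 3))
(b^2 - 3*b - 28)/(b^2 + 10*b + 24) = (b - 7)/(b + 6)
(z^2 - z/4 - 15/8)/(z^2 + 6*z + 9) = (z^2 - z/4 - 15/8)/(z^2 + 6*z + 9)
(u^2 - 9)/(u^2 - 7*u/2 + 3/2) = 2*(u + 3)/(2*u - 1)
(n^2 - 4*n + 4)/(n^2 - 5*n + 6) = (n - 2)/(n - 3)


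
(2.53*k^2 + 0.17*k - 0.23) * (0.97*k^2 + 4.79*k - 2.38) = 2.4541*k^4 + 12.2836*k^3 - 5.4302*k^2 - 1.5063*k + 0.5474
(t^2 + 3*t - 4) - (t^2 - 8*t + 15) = 11*t - 19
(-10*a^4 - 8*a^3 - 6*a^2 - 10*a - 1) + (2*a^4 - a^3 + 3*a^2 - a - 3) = -8*a^4 - 9*a^3 - 3*a^2 - 11*a - 4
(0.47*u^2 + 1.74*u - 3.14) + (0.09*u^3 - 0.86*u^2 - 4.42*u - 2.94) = 0.09*u^3 - 0.39*u^2 - 2.68*u - 6.08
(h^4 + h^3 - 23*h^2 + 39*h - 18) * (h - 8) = h^5 - 7*h^4 - 31*h^3 + 223*h^2 - 330*h + 144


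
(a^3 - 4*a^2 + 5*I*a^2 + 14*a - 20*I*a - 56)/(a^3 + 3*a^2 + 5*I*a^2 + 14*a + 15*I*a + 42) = (a - 4)/(a + 3)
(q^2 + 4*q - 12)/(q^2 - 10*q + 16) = (q + 6)/(q - 8)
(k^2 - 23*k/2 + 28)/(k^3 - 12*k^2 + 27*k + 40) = (k - 7/2)/(k^2 - 4*k - 5)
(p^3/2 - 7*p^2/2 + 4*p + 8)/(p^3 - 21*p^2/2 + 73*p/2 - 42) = (p^2 - 3*p - 4)/(2*p^2 - 13*p + 21)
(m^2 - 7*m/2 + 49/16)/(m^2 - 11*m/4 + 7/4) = (m - 7/4)/(m - 1)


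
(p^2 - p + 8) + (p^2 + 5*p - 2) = 2*p^2 + 4*p + 6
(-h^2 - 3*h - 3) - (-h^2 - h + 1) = -2*h - 4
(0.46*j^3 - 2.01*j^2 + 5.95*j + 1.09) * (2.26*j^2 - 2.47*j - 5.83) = 1.0396*j^5 - 5.6788*j^4 + 15.7299*j^3 - 0.514800000000003*j^2 - 37.3808*j - 6.3547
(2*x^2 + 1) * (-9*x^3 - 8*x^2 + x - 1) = -18*x^5 - 16*x^4 - 7*x^3 - 10*x^2 + x - 1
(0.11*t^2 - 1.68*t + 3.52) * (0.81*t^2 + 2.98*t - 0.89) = 0.0891*t^4 - 1.033*t^3 - 2.2531*t^2 + 11.9848*t - 3.1328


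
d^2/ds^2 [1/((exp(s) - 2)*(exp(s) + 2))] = 4*(exp(2*s) + 4)*exp(2*s)/(exp(6*s) - 12*exp(4*s) + 48*exp(2*s) - 64)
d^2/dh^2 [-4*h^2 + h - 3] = -8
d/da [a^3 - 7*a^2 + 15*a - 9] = 3*a^2 - 14*a + 15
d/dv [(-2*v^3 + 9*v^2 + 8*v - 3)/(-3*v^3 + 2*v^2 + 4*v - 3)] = (23*v^4 + 32*v^3 + 11*v^2 - 42*v - 12)/(9*v^6 - 12*v^5 - 20*v^4 + 34*v^3 + 4*v^2 - 24*v + 9)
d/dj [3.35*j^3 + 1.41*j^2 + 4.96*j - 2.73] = 10.05*j^2 + 2.82*j + 4.96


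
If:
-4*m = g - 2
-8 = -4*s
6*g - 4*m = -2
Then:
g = 0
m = 1/2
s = 2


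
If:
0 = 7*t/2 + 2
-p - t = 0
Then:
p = 4/7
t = -4/7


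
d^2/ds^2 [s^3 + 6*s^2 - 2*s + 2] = 6*s + 12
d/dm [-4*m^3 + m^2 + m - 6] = -12*m^2 + 2*m + 1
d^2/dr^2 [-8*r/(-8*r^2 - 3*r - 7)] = 16*(r*(16*r + 3)^2 - 3*(8*r + 1)*(8*r^2 + 3*r + 7))/(8*r^2 + 3*r + 7)^3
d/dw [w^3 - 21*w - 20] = 3*w^2 - 21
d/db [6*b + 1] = 6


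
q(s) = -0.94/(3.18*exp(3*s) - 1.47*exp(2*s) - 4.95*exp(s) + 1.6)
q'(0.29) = 4032.83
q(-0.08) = 0.55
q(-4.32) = -0.61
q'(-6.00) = 0.00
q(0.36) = -1.11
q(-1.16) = -537.51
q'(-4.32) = -0.03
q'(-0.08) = 0.14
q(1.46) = -0.00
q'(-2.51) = -0.28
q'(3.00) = 0.00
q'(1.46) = 0.02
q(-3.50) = -0.65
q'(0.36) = 19.50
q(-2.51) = -0.79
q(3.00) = 0.00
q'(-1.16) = -475417.52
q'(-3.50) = -0.07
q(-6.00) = -0.59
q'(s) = -0.94*(-9.54*exp(3*s) + 2.94*exp(2*s) + 4.95*exp(s))/(3.18*exp(3*s) - 1.47*exp(2*s) - 4.95*exp(s) + 1.6)^2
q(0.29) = 18.64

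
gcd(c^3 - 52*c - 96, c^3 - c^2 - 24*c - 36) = c + 2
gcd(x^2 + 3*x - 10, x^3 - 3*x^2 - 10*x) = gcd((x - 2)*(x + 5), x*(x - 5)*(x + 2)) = 1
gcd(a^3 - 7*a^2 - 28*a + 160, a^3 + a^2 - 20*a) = a^2 + a - 20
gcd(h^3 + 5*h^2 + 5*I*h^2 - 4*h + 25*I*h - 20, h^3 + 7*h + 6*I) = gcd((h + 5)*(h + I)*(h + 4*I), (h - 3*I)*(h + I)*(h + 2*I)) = h + I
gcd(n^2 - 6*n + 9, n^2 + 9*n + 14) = 1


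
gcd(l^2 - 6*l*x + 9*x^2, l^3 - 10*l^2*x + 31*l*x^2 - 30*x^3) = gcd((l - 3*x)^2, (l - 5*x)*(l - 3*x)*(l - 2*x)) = -l + 3*x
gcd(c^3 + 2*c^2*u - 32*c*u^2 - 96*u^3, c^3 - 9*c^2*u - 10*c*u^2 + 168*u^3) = -c^2 + 2*c*u + 24*u^2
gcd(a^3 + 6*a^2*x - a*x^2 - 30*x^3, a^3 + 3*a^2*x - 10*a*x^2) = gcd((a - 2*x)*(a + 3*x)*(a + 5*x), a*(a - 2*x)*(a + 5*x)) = -a^2 - 3*a*x + 10*x^2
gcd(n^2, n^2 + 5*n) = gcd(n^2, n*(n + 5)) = n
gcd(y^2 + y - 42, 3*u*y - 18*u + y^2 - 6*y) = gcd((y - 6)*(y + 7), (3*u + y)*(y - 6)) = y - 6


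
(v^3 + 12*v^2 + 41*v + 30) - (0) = v^3 + 12*v^2 + 41*v + 30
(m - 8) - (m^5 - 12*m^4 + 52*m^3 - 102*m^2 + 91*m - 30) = -m^5 + 12*m^4 - 52*m^3 + 102*m^2 - 90*m + 22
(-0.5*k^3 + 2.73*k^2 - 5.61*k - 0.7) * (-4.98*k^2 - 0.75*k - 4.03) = 2.49*k^5 - 13.2204*k^4 + 27.9053*k^3 - 3.3084*k^2 + 23.1333*k + 2.821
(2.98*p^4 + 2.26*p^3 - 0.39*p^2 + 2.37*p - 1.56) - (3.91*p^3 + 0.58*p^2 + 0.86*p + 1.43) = 2.98*p^4 - 1.65*p^3 - 0.97*p^2 + 1.51*p - 2.99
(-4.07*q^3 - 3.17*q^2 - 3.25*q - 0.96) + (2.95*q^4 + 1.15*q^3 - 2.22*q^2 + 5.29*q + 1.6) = 2.95*q^4 - 2.92*q^3 - 5.39*q^2 + 2.04*q + 0.64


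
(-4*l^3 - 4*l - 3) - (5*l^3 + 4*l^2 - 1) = -9*l^3 - 4*l^2 - 4*l - 2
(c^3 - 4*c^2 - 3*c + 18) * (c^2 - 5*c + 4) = c^5 - 9*c^4 + 21*c^3 + 17*c^2 - 102*c + 72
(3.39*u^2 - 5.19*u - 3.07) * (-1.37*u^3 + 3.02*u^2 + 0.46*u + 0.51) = -4.6443*u^5 + 17.3481*u^4 - 9.9085*u^3 - 9.9299*u^2 - 4.0591*u - 1.5657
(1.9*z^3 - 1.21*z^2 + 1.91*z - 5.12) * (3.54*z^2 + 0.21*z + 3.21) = 6.726*z^5 - 3.8844*z^4 + 12.6063*z^3 - 21.6078*z^2 + 5.0559*z - 16.4352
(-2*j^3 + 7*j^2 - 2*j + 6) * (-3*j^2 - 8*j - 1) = 6*j^5 - 5*j^4 - 48*j^3 - 9*j^2 - 46*j - 6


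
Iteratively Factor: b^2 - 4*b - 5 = (b + 1)*(b - 5)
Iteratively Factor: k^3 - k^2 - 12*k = (k + 3)*(k^2 - 4*k) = k*(k + 3)*(k - 4)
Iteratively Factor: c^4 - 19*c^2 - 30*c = (c)*(c^3 - 19*c - 30) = c*(c + 3)*(c^2 - 3*c - 10) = c*(c + 2)*(c + 3)*(c - 5)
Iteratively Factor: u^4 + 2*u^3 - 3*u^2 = (u + 3)*(u^3 - u^2) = (u - 1)*(u + 3)*(u^2) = u*(u - 1)*(u + 3)*(u)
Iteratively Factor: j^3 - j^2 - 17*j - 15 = (j + 3)*(j^2 - 4*j - 5) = (j - 5)*(j + 3)*(j + 1)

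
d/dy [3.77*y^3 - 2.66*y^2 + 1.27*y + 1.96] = 11.31*y^2 - 5.32*y + 1.27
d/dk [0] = 0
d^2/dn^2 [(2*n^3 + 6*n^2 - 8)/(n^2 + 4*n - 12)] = 64*(n^3 - 3*n^2 + 24*n + 20)/(n^6 + 12*n^5 + 12*n^4 - 224*n^3 - 144*n^2 + 1728*n - 1728)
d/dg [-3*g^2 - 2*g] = -6*g - 2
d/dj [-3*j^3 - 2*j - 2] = -9*j^2 - 2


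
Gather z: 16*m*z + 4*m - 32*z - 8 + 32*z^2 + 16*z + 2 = 4*m + 32*z^2 + z*(16*m - 16) - 6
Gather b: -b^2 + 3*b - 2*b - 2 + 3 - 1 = -b^2 + b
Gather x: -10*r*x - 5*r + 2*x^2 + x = -5*r + 2*x^2 + x*(1 - 10*r)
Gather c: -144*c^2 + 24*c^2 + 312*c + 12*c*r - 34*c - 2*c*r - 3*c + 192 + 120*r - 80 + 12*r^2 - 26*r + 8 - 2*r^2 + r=-120*c^2 + c*(10*r + 275) + 10*r^2 + 95*r + 120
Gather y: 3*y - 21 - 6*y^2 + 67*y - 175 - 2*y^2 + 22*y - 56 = -8*y^2 + 92*y - 252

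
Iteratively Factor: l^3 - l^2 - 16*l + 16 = (l - 1)*(l^2 - 16) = (l - 4)*(l - 1)*(l + 4)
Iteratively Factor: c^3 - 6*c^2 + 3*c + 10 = (c - 5)*(c^2 - c - 2) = (c - 5)*(c - 2)*(c + 1)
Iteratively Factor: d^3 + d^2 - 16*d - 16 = (d + 1)*(d^2 - 16) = (d + 1)*(d + 4)*(d - 4)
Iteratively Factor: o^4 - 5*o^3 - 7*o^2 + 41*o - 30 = (o - 2)*(o^3 - 3*o^2 - 13*o + 15) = (o - 2)*(o - 1)*(o^2 - 2*o - 15) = (o - 5)*(o - 2)*(o - 1)*(o + 3)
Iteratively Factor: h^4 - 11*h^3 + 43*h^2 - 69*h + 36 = (h - 3)*(h^3 - 8*h^2 + 19*h - 12) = (h - 4)*(h - 3)*(h^2 - 4*h + 3) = (h - 4)*(h - 3)*(h - 1)*(h - 3)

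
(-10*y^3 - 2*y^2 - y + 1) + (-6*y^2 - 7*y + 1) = -10*y^3 - 8*y^2 - 8*y + 2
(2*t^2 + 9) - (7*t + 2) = 2*t^2 - 7*t + 7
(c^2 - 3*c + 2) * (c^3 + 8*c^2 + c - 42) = c^5 + 5*c^4 - 21*c^3 - 29*c^2 + 128*c - 84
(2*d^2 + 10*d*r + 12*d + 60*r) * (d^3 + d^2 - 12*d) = 2*d^5 + 10*d^4*r + 14*d^4 + 70*d^3*r - 12*d^3 - 60*d^2*r - 144*d^2 - 720*d*r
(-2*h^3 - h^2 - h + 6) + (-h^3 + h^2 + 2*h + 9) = -3*h^3 + h + 15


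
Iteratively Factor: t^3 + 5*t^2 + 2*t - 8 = (t - 1)*(t^2 + 6*t + 8) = (t - 1)*(t + 2)*(t + 4)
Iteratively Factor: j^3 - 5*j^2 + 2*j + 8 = (j + 1)*(j^2 - 6*j + 8) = (j - 4)*(j + 1)*(j - 2)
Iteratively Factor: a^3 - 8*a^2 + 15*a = (a - 5)*(a^2 - 3*a) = (a - 5)*(a - 3)*(a)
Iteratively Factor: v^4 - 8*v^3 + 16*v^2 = (v)*(v^3 - 8*v^2 + 16*v) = v*(v - 4)*(v^2 - 4*v) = v*(v - 4)^2*(v)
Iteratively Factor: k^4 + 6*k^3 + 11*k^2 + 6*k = (k + 2)*(k^3 + 4*k^2 + 3*k) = (k + 2)*(k + 3)*(k^2 + k) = k*(k + 2)*(k + 3)*(k + 1)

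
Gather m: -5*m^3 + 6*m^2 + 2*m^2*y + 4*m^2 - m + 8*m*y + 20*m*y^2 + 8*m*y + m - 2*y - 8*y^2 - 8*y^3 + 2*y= -5*m^3 + m^2*(2*y + 10) + m*(20*y^2 + 16*y) - 8*y^3 - 8*y^2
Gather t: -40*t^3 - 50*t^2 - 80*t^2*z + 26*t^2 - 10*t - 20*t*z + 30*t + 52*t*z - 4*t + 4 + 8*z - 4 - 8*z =-40*t^3 + t^2*(-80*z - 24) + t*(32*z + 16)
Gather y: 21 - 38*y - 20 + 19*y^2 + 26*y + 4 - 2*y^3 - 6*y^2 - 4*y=-2*y^3 + 13*y^2 - 16*y + 5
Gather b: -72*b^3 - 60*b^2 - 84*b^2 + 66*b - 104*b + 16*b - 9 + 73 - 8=-72*b^3 - 144*b^2 - 22*b + 56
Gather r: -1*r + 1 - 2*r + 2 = 3 - 3*r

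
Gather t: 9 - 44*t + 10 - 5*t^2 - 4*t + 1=-5*t^2 - 48*t + 20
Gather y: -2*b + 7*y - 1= -2*b + 7*y - 1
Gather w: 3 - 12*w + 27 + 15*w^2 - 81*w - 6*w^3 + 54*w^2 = -6*w^3 + 69*w^2 - 93*w + 30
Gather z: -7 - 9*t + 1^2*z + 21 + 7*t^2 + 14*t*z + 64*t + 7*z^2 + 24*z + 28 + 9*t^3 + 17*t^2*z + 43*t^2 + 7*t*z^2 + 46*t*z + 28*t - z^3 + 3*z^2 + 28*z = 9*t^3 + 50*t^2 + 83*t - z^3 + z^2*(7*t + 10) + z*(17*t^2 + 60*t + 53) + 42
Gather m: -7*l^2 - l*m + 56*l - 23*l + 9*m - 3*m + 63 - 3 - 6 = -7*l^2 + 33*l + m*(6 - l) + 54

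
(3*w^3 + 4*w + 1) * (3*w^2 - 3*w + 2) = 9*w^5 - 9*w^4 + 18*w^3 - 9*w^2 + 5*w + 2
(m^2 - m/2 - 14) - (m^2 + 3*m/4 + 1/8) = -5*m/4 - 113/8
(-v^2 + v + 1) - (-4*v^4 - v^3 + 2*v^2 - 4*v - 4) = 4*v^4 + v^3 - 3*v^2 + 5*v + 5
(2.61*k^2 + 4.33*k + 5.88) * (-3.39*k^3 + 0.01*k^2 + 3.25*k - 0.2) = -8.8479*k^5 - 14.6526*k^4 - 11.4074*k^3 + 13.6093*k^2 + 18.244*k - 1.176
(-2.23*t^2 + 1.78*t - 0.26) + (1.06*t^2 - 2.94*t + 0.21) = -1.17*t^2 - 1.16*t - 0.05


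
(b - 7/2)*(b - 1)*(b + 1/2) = b^3 - 4*b^2 + 5*b/4 + 7/4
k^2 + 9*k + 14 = (k + 2)*(k + 7)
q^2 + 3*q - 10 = (q - 2)*(q + 5)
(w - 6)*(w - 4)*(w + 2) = w^3 - 8*w^2 + 4*w + 48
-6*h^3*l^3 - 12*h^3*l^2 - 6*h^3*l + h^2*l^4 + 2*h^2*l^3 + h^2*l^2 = l*(-6*h + l)*(h*l + h)^2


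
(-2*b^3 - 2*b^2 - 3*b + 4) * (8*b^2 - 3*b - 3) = -16*b^5 - 10*b^4 - 12*b^3 + 47*b^2 - 3*b - 12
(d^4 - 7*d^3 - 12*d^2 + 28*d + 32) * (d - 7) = d^5 - 14*d^4 + 37*d^3 + 112*d^2 - 164*d - 224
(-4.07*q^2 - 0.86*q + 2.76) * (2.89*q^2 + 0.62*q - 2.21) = -11.7623*q^4 - 5.0088*q^3 + 16.4379*q^2 + 3.6118*q - 6.0996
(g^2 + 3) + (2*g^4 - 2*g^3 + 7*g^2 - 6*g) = 2*g^4 - 2*g^3 + 8*g^2 - 6*g + 3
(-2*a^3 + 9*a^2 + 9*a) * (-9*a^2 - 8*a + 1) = 18*a^5 - 65*a^4 - 155*a^3 - 63*a^2 + 9*a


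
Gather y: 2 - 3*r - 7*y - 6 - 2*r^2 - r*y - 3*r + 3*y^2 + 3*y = -2*r^2 - 6*r + 3*y^2 + y*(-r - 4) - 4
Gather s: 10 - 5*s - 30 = -5*s - 20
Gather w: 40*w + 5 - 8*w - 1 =32*w + 4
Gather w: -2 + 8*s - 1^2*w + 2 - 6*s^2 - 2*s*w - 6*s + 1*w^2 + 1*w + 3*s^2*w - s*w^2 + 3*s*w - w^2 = -6*s^2 - s*w^2 + 2*s + w*(3*s^2 + s)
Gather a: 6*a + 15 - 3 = 6*a + 12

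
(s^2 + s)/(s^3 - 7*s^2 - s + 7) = s/(s^2 - 8*s + 7)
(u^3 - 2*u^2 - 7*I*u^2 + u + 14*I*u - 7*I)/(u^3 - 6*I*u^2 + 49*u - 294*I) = (u^2 - 2*u + 1)/(u^2 + I*u + 42)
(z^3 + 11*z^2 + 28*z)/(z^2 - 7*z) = (z^2 + 11*z + 28)/(z - 7)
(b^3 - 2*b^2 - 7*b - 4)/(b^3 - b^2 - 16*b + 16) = (b^2 + 2*b + 1)/(b^2 + 3*b - 4)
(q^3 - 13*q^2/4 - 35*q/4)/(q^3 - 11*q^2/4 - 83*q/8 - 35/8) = 2*q/(2*q + 1)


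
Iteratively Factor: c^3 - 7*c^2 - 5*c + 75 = (c + 3)*(c^2 - 10*c + 25) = (c - 5)*(c + 3)*(c - 5)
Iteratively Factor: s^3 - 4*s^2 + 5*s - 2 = (s - 1)*(s^2 - 3*s + 2) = (s - 2)*(s - 1)*(s - 1)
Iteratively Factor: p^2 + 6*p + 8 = (p + 2)*(p + 4)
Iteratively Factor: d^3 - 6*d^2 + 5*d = (d - 1)*(d^2 - 5*d) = d*(d - 1)*(d - 5)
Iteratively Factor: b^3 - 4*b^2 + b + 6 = (b - 2)*(b^2 - 2*b - 3) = (b - 2)*(b + 1)*(b - 3)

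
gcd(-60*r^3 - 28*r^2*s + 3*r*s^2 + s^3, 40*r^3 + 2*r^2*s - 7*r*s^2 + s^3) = 10*r^2 + 3*r*s - s^2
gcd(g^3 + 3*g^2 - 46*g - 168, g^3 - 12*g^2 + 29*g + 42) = g - 7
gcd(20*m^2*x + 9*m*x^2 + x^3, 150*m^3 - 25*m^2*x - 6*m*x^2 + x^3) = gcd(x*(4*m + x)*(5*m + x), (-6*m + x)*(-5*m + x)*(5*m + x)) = 5*m + x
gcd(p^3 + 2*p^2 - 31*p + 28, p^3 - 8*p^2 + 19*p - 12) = p^2 - 5*p + 4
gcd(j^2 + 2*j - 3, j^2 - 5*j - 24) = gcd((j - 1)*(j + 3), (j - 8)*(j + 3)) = j + 3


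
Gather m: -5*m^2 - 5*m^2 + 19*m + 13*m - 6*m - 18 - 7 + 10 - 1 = -10*m^2 + 26*m - 16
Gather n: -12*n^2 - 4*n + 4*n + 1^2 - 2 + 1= -12*n^2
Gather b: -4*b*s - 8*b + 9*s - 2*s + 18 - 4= b*(-4*s - 8) + 7*s + 14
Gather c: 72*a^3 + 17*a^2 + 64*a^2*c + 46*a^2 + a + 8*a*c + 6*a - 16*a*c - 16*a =72*a^3 + 63*a^2 - 9*a + c*(64*a^2 - 8*a)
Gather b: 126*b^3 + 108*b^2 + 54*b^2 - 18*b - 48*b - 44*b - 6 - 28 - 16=126*b^3 + 162*b^2 - 110*b - 50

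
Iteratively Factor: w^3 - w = (w - 1)*(w^2 + w) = w*(w - 1)*(w + 1)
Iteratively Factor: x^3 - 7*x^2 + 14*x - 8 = (x - 2)*(x^2 - 5*x + 4) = (x - 2)*(x - 1)*(x - 4)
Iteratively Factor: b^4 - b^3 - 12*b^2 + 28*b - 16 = (b + 4)*(b^3 - 5*b^2 + 8*b - 4) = (b - 1)*(b + 4)*(b^2 - 4*b + 4) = (b - 2)*(b - 1)*(b + 4)*(b - 2)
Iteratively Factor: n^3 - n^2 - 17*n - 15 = (n + 3)*(n^2 - 4*n - 5) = (n - 5)*(n + 3)*(n + 1)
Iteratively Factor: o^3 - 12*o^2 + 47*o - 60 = (o - 4)*(o^2 - 8*o + 15) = (o - 5)*(o - 4)*(o - 3)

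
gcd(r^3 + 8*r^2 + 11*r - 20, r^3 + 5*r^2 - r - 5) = r^2 + 4*r - 5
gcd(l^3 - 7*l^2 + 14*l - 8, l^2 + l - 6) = l - 2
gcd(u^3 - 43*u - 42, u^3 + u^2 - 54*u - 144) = u + 6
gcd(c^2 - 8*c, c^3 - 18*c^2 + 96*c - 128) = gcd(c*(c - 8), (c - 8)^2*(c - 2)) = c - 8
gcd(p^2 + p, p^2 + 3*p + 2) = p + 1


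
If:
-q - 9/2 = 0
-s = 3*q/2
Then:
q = -9/2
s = 27/4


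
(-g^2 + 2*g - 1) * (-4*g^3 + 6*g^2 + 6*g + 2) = 4*g^5 - 14*g^4 + 10*g^3 + 4*g^2 - 2*g - 2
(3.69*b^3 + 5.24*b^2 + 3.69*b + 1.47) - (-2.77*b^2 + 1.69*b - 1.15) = 3.69*b^3 + 8.01*b^2 + 2.0*b + 2.62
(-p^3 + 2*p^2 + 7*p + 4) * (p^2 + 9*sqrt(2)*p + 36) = -p^5 - 9*sqrt(2)*p^4 + 2*p^4 - 29*p^3 + 18*sqrt(2)*p^3 + 76*p^2 + 63*sqrt(2)*p^2 + 36*sqrt(2)*p + 252*p + 144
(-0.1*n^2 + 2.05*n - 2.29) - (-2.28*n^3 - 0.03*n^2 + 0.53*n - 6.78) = 2.28*n^3 - 0.07*n^2 + 1.52*n + 4.49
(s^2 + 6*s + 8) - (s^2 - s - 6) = 7*s + 14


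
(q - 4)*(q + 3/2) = q^2 - 5*q/2 - 6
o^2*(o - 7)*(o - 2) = o^4 - 9*o^3 + 14*o^2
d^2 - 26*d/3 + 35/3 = (d - 7)*(d - 5/3)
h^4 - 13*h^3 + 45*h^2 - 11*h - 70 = (h - 7)*(h - 5)*(h - 2)*(h + 1)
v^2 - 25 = (v - 5)*(v + 5)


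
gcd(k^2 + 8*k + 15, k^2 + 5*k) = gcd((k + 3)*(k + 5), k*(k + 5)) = k + 5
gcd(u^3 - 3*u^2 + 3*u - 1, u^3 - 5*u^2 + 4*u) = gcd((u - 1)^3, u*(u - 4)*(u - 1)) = u - 1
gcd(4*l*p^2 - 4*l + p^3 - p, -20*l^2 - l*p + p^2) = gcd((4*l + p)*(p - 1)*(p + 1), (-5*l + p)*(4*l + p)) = 4*l + p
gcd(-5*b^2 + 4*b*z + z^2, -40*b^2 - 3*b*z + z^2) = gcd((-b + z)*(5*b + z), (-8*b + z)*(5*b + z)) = 5*b + z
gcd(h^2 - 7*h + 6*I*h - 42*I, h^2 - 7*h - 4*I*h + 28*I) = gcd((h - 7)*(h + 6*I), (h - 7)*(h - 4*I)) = h - 7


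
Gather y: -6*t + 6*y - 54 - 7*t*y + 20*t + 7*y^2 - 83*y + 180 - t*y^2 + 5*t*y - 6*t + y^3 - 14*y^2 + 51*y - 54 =8*t + y^3 + y^2*(-t - 7) + y*(-2*t - 26) + 72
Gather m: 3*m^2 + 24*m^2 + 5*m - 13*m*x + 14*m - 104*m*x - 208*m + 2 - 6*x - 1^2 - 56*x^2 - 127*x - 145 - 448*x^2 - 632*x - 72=27*m^2 + m*(-117*x - 189) - 504*x^2 - 765*x - 216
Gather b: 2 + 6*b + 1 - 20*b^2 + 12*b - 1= -20*b^2 + 18*b + 2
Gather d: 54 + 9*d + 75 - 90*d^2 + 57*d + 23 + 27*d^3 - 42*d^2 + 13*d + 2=27*d^3 - 132*d^2 + 79*d + 154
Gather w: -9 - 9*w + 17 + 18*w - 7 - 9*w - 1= 0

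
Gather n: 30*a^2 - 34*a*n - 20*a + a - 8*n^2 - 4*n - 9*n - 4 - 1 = 30*a^2 - 19*a - 8*n^2 + n*(-34*a - 13) - 5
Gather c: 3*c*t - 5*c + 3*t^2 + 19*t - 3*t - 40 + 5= c*(3*t - 5) + 3*t^2 + 16*t - 35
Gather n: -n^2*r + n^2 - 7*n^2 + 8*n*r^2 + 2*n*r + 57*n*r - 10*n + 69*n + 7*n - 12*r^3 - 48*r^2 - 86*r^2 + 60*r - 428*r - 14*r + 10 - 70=n^2*(-r - 6) + n*(8*r^2 + 59*r + 66) - 12*r^3 - 134*r^2 - 382*r - 60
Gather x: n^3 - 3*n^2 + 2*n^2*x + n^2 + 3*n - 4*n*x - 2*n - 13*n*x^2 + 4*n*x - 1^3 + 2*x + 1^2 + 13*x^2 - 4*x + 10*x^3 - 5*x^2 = n^3 - 2*n^2 + n + 10*x^3 + x^2*(8 - 13*n) + x*(2*n^2 - 2)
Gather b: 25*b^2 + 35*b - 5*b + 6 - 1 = 25*b^2 + 30*b + 5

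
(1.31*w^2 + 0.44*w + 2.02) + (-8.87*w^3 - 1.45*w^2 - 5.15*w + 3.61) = -8.87*w^3 - 0.14*w^2 - 4.71*w + 5.63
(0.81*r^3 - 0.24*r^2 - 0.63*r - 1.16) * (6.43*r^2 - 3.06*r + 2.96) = 5.2083*r^5 - 4.0218*r^4 - 0.918899999999999*r^3 - 6.2414*r^2 + 1.6848*r - 3.4336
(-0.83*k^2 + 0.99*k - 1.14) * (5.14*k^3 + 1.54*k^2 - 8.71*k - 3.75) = -4.2662*k^5 + 3.8104*k^4 + 2.8943*k^3 - 7.266*k^2 + 6.2169*k + 4.275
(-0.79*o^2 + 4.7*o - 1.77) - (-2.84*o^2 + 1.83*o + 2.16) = 2.05*o^2 + 2.87*o - 3.93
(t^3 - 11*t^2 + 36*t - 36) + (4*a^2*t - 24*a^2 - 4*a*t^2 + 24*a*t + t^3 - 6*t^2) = 4*a^2*t - 24*a^2 - 4*a*t^2 + 24*a*t + 2*t^3 - 17*t^2 + 36*t - 36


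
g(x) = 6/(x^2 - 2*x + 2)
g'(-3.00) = 0.17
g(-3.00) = 0.35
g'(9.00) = -0.02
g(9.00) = 0.09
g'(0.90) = 1.18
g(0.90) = 5.94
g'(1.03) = -0.36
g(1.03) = 5.99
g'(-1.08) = 0.88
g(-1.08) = 1.13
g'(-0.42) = 1.87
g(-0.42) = 1.99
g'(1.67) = -3.83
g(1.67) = 4.14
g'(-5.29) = 0.05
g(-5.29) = 0.15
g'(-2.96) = 0.17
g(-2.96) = 0.36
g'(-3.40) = 0.13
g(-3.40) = 0.29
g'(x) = 6*(2 - 2*x)/(x^2 - 2*x + 2)^2 = 12*(1 - x)/(x^2 - 2*x + 2)^2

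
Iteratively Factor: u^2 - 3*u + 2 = (u - 2)*(u - 1)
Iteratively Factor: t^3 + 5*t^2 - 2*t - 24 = (t - 2)*(t^2 + 7*t + 12) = (t - 2)*(t + 4)*(t + 3)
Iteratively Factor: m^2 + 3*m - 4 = (m + 4)*(m - 1)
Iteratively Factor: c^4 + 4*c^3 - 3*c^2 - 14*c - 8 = (c + 1)*(c^3 + 3*c^2 - 6*c - 8) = (c + 1)^2*(c^2 + 2*c - 8) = (c + 1)^2*(c + 4)*(c - 2)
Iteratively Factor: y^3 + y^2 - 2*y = (y + 2)*(y^2 - y) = y*(y + 2)*(y - 1)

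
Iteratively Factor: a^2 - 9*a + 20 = (a - 5)*(a - 4)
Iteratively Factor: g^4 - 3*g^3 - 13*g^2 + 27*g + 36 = (g - 4)*(g^3 + g^2 - 9*g - 9) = (g - 4)*(g + 3)*(g^2 - 2*g - 3) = (g - 4)*(g - 3)*(g + 3)*(g + 1)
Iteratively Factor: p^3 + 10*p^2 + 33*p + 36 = (p + 4)*(p^2 + 6*p + 9) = (p + 3)*(p + 4)*(p + 3)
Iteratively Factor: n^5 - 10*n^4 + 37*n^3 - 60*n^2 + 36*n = (n - 2)*(n^4 - 8*n^3 + 21*n^2 - 18*n) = n*(n - 2)*(n^3 - 8*n^2 + 21*n - 18) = n*(n - 3)*(n - 2)*(n^2 - 5*n + 6) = n*(n - 3)^2*(n - 2)*(n - 2)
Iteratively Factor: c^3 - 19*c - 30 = (c + 2)*(c^2 - 2*c - 15) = (c + 2)*(c + 3)*(c - 5)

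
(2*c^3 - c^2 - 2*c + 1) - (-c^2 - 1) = 2*c^3 - 2*c + 2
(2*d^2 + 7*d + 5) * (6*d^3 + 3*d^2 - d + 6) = 12*d^5 + 48*d^4 + 49*d^3 + 20*d^2 + 37*d + 30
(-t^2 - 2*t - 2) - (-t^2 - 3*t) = t - 2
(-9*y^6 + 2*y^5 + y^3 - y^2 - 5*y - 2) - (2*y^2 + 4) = -9*y^6 + 2*y^5 + y^3 - 3*y^2 - 5*y - 6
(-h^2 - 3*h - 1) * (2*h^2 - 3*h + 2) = -2*h^4 - 3*h^3 + 5*h^2 - 3*h - 2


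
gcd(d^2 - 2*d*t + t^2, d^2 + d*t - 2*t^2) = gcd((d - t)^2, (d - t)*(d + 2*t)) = -d + t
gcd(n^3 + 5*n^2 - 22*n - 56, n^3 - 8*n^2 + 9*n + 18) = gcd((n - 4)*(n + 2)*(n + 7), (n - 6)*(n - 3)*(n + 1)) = 1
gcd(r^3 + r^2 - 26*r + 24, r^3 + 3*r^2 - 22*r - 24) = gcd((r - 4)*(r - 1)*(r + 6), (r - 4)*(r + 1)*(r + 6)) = r^2 + 2*r - 24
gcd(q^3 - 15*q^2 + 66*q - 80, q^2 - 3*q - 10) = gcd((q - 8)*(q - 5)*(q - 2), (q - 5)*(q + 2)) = q - 5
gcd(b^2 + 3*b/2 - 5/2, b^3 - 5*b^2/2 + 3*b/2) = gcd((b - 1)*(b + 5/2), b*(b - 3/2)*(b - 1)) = b - 1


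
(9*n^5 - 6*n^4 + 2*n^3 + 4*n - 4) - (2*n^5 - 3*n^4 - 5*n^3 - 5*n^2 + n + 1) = 7*n^5 - 3*n^4 + 7*n^3 + 5*n^2 + 3*n - 5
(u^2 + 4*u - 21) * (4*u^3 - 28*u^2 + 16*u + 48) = 4*u^5 - 12*u^4 - 180*u^3 + 700*u^2 - 144*u - 1008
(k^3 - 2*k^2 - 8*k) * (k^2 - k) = k^5 - 3*k^4 - 6*k^3 + 8*k^2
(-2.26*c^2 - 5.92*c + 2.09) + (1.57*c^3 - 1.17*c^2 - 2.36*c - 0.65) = 1.57*c^3 - 3.43*c^2 - 8.28*c + 1.44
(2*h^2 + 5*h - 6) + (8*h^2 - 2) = 10*h^2 + 5*h - 8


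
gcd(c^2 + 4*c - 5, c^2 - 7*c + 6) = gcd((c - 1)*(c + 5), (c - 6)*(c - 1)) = c - 1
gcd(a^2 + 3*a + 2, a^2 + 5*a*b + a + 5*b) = a + 1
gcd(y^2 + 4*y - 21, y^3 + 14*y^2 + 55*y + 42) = y + 7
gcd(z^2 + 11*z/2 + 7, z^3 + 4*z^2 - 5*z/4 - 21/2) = z^2 + 11*z/2 + 7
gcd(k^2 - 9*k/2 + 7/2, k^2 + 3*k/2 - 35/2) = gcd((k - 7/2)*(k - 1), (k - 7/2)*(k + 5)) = k - 7/2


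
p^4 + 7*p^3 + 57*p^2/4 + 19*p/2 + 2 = (p + 1/2)^2*(p + 2)*(p + 4)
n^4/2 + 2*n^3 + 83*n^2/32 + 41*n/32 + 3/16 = (n/2 + 1)*(n + 1/4)*(n + 3/4)*(n + 1)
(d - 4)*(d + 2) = d^2 - 2*d - 8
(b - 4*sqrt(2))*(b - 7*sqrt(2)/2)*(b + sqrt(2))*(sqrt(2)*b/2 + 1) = sqrt(2)*b^4/2 - 11*b^3/2 + 41*b + 28*sqrt(2)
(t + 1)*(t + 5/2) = t^2 + 7*t/2 + 5/2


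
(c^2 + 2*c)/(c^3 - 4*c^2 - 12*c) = 1/(c - 6)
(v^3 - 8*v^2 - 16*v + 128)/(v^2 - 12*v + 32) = v + 4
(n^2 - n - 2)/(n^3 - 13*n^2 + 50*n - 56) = (n + 1)/(n^2 - 11*n + 28)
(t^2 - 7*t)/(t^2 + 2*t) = (t - 7)/(t + 2)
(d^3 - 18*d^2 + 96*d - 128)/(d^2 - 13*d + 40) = (d^2 - 10*d + 16)/(d - 5)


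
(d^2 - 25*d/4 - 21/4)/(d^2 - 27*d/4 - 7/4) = (4*d + 3)/(4*d + 1)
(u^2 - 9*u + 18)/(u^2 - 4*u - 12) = (u - 3)/(u + 2)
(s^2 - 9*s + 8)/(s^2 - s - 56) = (s - 1)/(s + 7)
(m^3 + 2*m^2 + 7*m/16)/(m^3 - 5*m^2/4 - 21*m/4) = (m + 1/4)/(m - 3)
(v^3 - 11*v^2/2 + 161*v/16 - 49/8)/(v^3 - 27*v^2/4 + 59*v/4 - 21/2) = (v - 7/4)/(v - 3)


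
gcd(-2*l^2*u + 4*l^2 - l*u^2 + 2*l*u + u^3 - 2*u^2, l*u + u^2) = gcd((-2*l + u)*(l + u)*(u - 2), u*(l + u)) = l + u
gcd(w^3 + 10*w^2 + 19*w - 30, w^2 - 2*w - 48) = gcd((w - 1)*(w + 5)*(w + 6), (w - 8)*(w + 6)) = w + 6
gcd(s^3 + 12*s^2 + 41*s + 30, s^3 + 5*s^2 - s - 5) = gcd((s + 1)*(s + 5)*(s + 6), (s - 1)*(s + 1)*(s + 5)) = s^2 + 6*s + 5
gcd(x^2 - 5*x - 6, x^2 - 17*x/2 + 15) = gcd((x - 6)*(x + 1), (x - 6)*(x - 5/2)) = x - 6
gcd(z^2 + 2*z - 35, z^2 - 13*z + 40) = z - 5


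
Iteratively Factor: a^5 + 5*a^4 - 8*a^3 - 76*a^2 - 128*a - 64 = (a - 4)*(a^4 + 9*a^3 + 28*a^2 + 36*a + 16) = (a - 4)*(a + 1)*(a^3 + 8*a^2 + 20*a + 16) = (a - 4)*(a + 1)*(a + 2)*(a^2 + 6*a + 8) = (a - 4)*(a + 1)*(a + 2)^2*(a + 4)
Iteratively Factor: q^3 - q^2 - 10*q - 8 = (q - 4)*(q^2 + 3*q + 2) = (q - 4)*(q + 1)*(q + 2)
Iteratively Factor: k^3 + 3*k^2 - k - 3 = (k + 1)*(k^2 + 2*k - 3) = (k - 1)*(k + 1)*(k + 3)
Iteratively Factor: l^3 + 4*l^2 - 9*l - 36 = (l - 3)*(l^2 + 7*l + 12) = (l - 3)*(l + 3)*(l + 4)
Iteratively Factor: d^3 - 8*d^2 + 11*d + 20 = (d + 1)*(d^2 - 9*d + 20) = (d - 4)*(d + 1)*(d - 5)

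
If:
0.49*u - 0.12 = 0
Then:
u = 0.24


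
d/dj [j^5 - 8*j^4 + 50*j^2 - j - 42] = 5*j^4 - 32*j^3 + 100*j - 1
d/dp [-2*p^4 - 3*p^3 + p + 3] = -8*p^3 - 9*p^2 + 1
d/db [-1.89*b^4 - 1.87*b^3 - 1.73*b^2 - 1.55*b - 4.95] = -7.56*b^3 - 5.61*b^2 - 3.46*b - 1.55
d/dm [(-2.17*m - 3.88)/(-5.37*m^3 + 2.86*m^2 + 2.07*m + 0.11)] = (-23.3058*m^3 - 56.3006*m^2 + 22.1936*m + 7.7929)/(28.8369*m^6 - 30.7164*m^5 - 14.0522*m^4 + 10.659*m^3 + 4.9141*m^2 + 0.4554*m + 0.0121)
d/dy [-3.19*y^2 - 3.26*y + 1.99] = -6.38*y - 3.26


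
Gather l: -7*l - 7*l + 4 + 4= 8 - 14*l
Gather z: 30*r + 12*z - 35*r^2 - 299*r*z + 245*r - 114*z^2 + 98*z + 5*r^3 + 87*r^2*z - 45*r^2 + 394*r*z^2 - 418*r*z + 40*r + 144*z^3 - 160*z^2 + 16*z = 5*r^3 - 80*r^2 + 315*r + 144*z^3 + z^2*(394*r - 274) + z*(87*r^2 - 717*r + 126)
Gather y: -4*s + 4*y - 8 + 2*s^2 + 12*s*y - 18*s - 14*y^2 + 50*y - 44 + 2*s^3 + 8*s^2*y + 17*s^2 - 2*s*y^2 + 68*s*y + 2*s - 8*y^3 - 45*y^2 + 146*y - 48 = 2*s^3 + 19*s^2 - 20*s - 8*y^3 + y^2*(-2*s - 59) + y*(8*s^2 + 80*s + 200) - 100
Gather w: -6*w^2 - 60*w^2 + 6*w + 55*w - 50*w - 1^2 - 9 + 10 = -66*w^2 + 11*w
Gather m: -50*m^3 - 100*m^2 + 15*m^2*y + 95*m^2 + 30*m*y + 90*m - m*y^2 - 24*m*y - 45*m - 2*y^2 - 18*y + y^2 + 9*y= -50*m^3 + m^2*(15*y - 5) + m*(-y^2 + 6*y + 45) - y^2 - 9*y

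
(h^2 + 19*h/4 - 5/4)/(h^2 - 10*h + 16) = (4*h^2 + 19*h - 5)/(4*(h^2 - 10*h + 16))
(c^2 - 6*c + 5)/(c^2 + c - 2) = (c - 5)/(c + 2)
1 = 1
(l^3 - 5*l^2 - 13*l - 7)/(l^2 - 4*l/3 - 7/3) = 3*(l^2 - 6*l - 7)/(3*l - 7)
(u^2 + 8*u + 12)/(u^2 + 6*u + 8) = (u + 6)/(u + 4)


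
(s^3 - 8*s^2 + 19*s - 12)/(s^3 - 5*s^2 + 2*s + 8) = (s^2 - 4*s + 3)/(s^2 - s - 2)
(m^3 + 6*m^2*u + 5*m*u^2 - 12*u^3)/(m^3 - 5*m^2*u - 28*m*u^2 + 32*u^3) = (-m - 3*u)/(-m + 8*u)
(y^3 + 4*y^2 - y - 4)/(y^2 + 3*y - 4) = y + 1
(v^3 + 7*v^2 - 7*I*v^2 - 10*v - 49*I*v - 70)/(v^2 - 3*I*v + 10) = (v^2 + v*(7 - 2*I) - 14*I)/(v + 2*I)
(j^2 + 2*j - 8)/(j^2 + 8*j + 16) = (j - 2)/(j + 4)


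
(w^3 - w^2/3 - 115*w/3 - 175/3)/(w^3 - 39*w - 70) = (w + 5/3)/(w + 2)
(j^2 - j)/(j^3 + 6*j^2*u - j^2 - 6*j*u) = 1/(j + 6*u)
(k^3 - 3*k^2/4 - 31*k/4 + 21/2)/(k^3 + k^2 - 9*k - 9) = (4*k^2 - 15*k + 14)/(4*(k^2 - 2*k - 3))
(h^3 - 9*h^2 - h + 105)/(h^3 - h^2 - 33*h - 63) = (h - 5)/(h + 3)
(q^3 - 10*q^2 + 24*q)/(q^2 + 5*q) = (q^2 - 10*q + 24)/(q + 5)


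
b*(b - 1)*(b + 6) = b^3 + 5*b^2 - 6*b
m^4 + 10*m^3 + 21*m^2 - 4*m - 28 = (m - 1)*(m + 2)^2*(m + 7)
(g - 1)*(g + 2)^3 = g^4 + 5*g^3 + 6*g^2 - 4*g - 8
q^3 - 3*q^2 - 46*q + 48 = (q - 8)*(q - 1)*(q + 6)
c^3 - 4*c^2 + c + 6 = (c - 3)*(c - 2)*(c + 1)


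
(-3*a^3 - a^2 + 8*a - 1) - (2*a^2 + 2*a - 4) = -3*a^3 - 3*a^2 + 6*a + 3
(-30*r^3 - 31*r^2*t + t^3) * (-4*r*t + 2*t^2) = 120*r^4*t + 64*r^3*t^2 - 62*r^2*t^3 - 4*r*t^4 + 2*t^5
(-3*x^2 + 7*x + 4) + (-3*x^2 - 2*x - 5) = -6*x^2 + 5*x - 1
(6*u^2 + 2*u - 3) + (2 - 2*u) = 6*u^2 - 1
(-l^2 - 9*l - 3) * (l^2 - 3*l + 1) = -l^4 - 6*l^3 + 23*l^2 - 3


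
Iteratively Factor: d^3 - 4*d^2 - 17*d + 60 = (d - 5)*(d^2 + d - 12) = (d - 5)*(d - 3)*(d + 4)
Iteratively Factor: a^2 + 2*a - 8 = (a + 4)*(a - 2)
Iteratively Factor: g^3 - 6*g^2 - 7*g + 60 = (g - 5)*(g^2 - g - 12) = (g - 5)*(g - 4)*(g + 3)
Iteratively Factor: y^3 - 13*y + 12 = (y - 1)*(y^2 + y - 12) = (y - 3)*(y - 1)*(y + 4)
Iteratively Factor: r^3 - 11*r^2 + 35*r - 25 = (r - 5)*(r^2 - 6*r + 5) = (r - 5)*(r - 1)*(r - 5)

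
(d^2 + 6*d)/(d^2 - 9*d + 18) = d*(d + 6)/(d^2 - 9*d + 18)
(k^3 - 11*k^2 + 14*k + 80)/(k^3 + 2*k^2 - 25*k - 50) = (k - 8)/(k + 5)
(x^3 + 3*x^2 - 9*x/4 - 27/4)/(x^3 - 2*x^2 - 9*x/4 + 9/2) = (x + 3)/(x - 2)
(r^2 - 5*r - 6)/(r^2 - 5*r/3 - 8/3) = 3*(r - 6)/(3*r - 8)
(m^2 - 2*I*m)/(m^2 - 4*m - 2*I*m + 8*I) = m/(m - 4)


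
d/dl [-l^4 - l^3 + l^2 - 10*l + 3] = -4*l^3 - 3*l^2 + 2*l - 10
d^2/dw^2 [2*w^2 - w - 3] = 4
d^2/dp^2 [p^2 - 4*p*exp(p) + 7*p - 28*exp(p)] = -4*p*exp(p) - 36*exp(p) + 2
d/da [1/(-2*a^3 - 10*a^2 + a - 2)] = (6*a^2 + 20*a - 1)/(2*a^3 + 10*a^2 - a + 2)^2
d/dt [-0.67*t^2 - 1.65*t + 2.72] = -1.34*t - 1.65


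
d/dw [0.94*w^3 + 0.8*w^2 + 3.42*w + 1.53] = 2.82*w^2 + 1.6*w + 3.42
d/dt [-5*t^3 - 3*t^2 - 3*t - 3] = -15*t^2 - 6*t - 3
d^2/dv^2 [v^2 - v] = 2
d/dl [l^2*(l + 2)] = l*(3*l + 4)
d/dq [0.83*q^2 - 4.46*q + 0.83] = 1.66*q - 4.46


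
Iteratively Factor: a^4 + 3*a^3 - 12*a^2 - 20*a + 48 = (a + 3)*(a^3 - 12*a + 16) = (a - 2)*(a + 3)*(a^2 + 2*a - 8) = (a - 2)^2*(a + 3)*(a + 4)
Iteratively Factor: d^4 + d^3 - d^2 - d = (d)*(d^3 + d^2 - d - 1) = d*(d - 1)*(d^2 + 2*d + 1) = d*(d - 1)*(d + 1)*(d + 1)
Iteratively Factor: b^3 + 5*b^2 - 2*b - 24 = (b + 4)*(b^2 + b - 6) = (b + 3)*(b + 4)*(b - 2)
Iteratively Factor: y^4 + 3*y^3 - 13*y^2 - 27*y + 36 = (y - 3)*(y^3 + 6*y^2 + 5*y - 12) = (y - 3)*(y + 4)*(y^2 + 2*y - 3) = (y - 3)*(y + 3)*(y + 4)*(y - 1)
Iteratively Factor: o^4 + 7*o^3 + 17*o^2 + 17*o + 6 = (o + 2)*(o^3 + 5*o^2 + 7*o + 3) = (o + 1)*(o + 2)*(o^2 + 4*o + 3) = (o + 1)^2*(o + 2)*(o + 3)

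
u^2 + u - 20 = (u - 4)*(u + 5)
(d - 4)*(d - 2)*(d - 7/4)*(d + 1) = d^4 - 27*d^3/4 + 43*d^2/4 + 9*d/2 - 14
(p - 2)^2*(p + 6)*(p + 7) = p^4 + 9*p^3 - 6*p^2 - 116*p + 168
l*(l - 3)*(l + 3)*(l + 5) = l^4 + 5*l^3 - 9*l^2 - 45*l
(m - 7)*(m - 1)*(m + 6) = m^3 - 2*m^2 - 41*m + 42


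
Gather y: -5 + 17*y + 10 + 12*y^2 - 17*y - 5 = 12*y^2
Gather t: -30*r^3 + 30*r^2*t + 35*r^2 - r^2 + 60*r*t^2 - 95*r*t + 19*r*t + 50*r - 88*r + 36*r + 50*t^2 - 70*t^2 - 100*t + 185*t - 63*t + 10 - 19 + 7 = -30*r^3 + 34*r^2 - 2*r + t^2*(60*r - 20) + t*(30*r^2 - 76*r + 22) - 2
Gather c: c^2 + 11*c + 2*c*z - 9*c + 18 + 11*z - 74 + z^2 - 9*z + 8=c^2 + c*(2*z + 2) + z^2 + 2*z - 48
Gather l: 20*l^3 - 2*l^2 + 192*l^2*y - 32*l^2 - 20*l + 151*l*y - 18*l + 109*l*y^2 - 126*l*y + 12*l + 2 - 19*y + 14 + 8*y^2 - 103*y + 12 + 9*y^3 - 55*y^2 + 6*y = 20*l^3 + l^2*(192*y - 34) + l*(109*y^2 + 25*y - 26) + 9*y^3 - 47*y^2 - 116*y + 28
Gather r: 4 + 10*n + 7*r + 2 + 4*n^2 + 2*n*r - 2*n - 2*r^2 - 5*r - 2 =4*n^2 + 8*n - 2*r^2 + r*(2*n + 2) + 4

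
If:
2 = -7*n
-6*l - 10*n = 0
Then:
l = 10/21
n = -2/7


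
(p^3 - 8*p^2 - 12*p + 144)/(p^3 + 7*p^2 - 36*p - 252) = (p^2 - 2*p - 24)/(p^2 + 13*p + 42)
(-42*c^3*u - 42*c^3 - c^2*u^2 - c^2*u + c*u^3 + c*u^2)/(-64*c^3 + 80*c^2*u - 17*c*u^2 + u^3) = c*(42*c^2*u + 42*c^2 + c*u^2 + c*u - u^3 - u^2)/(64*c^3 - 80*c^2*u + 17*c*u^2 - u^3)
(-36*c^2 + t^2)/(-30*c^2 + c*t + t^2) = (-6*c + t)/(-5*c + t)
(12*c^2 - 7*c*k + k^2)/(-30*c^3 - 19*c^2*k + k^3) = (-12*c^2 + 7*c*k - k^2)/(30*c^3 + 19*c^2*k - k^3)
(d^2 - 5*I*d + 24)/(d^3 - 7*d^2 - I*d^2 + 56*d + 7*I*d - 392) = (d + 3*I)/(d^2 + 7*d*(-1 + I) - 49*I)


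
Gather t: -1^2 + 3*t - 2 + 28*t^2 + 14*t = 28*t^2 + 17*t - 3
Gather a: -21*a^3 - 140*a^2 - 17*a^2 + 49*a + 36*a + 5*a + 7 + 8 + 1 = -21*a^3 - 157*a^2 + 90*a + 16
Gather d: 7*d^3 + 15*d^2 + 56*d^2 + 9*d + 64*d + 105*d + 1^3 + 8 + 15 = 7*d^3 + 71*d^2 + 178*d + 24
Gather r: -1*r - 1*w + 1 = -r - w + 1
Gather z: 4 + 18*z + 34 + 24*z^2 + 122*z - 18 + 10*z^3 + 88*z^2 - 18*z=10*z^3 + 112*z^2 + 122*z + 20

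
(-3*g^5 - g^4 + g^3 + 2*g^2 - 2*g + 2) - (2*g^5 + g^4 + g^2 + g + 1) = -5*g^5 - 2*g^4 + g^3 + g^2 - 3*g + 1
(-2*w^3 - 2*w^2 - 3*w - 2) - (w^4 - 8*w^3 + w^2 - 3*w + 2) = -w^4 + 6*w^3 - 3*w^2 - 4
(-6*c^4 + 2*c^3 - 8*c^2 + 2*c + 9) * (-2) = 12*c^4 - 4*c^3 + 16*c^2 - 4*c - 18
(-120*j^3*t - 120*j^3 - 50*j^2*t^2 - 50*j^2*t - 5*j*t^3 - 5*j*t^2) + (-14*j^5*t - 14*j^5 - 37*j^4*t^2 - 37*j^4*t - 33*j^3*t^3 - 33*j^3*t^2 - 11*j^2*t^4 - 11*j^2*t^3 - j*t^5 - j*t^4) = -14*j^5*t - 14*j^5 - 37*j^4*t^2 - 37*j^4*t - 33*j^3*t^3 - 33*j^3*t^2 - 120*j^3*t - 120*j^3 - 11*j^2*t^4 - 11*j^2*t^3 - 50*j^2*t^2 - 50*j^2*t - j*t^5 - j*t^4 - 5*j*t^3 - 5*j*t^2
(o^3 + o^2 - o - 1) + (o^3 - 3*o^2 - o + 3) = 2*o^3 - 2*o^2 - 2*o + 2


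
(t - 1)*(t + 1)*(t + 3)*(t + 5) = t^4 + 8*t^3 + 14*t^2 - 8*t - 15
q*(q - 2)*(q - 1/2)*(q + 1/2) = q^4 - 2*q^3 - q^2/4 + q/2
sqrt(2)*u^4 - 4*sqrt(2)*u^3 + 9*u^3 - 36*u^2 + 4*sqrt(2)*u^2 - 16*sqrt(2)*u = u*(u - 4)*(u + 4*sqrt(2))*(sqrt(2)*u + 1)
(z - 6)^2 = z^2 - 12*z + 36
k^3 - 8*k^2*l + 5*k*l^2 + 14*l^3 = (k - 7*l)*(k - 2*l)*(k + l)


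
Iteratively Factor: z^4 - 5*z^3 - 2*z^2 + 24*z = (z - 3)*(z^3 - 2*z^2 - 8*z) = z*(z - 3)*(z^2 - 2*z - 8) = z*(z - 3)*(z + 2)*(z - 4)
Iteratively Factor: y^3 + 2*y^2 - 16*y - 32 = (y + 4)*(y^2 - 2*y - 8) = (y + 2)*(y + 4)*(y - 4)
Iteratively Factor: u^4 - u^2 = (u)*(u^3 - u) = u*(u - 1)*(u^2 + u) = u*(u - 1)*(u + 1)*(u)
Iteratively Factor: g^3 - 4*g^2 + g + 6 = (g - 3)*(g^2 - g - 2) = (g - 3)*(g + 1)*(g - 2)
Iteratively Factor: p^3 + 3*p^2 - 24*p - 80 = (p + 4)*(p^2 - p - 20) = (p - 5)*(p + 4)*(p + 4)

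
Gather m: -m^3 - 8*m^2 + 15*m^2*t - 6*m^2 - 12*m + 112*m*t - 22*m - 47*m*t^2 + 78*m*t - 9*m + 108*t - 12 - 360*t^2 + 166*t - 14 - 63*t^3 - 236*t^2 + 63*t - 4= -m^3 + m^2*(15*t - 14) + m*(-47*t^2 + 190*t - 43) - 63*t^3 - 596*t^2 + 337*t - 30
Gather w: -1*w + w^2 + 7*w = w^2 + 6*w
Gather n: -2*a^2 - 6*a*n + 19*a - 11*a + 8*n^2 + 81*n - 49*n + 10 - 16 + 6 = -2*a^2 + 8*a + 8*n^2 + n*(32 - 6*a)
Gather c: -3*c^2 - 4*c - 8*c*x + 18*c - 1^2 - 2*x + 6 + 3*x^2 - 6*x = -3*c^2 + c*(14 - 8*x) + 3*x^2 - 8*x + 5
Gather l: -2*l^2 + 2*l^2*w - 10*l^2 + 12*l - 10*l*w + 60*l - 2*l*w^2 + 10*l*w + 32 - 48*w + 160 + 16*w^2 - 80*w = l^2*(2*w - 12) + l*(72 - 2*w^2) + 16*w^2 - 128*w + 192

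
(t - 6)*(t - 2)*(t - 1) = t^3 - 9*t^2 + 20*t - 12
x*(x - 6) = x^2 - 6*x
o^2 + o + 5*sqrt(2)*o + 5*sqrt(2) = (o + 1)*(o + 5*sqrt(2))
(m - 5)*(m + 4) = m^2 - m - 20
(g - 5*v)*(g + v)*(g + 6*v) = g^3 + 2*g^2*v - 29*g*v^2 - 30*v^3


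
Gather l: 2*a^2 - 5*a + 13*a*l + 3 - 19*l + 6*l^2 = 2*a^2 - 5*a + 6*l^2 + l*(13*a - 19) + 3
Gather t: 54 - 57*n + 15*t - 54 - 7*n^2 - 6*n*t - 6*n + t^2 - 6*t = -7*n^2 - 63*n + t^2 + t*(9 - 6*n)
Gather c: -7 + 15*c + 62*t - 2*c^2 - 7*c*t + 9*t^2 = -2*c^2 + c*(15 - 7*t) + 9*t^2 + 62*t - 7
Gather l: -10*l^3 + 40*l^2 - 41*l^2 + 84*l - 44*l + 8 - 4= -10*l^3 - l^2 + 40*l + 4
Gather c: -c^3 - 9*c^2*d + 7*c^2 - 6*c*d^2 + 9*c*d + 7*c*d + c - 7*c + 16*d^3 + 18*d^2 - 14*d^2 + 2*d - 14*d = -c^3 + c^2*(7 - 9*d) + c*(-6*d^2 + 16*d - 6) + 16*d^3 + 4*d^2 - 12*d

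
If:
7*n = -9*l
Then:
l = -7*n/9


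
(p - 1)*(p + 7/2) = p^2 + 5*p/2 - 7/2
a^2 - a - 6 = (a - 3)*(a + 2)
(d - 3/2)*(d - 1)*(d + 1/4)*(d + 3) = d^4 + 3*d^3/4 - 47*d^2/8 + 3*d + 9/8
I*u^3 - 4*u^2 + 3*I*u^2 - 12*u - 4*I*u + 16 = (u + 4)*(u + 4*I)*(I*u - I)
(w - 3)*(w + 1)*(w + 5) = w^3 + 3*w^2 - 13*w - 15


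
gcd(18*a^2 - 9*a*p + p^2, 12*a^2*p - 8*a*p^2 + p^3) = -6*a + p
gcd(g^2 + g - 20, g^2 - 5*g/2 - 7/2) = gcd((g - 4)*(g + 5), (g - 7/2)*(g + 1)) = 1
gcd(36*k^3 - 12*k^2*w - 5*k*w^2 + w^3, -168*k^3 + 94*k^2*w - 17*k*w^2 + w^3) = -6*k + w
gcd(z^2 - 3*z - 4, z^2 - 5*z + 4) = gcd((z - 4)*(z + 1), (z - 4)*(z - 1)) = z - 4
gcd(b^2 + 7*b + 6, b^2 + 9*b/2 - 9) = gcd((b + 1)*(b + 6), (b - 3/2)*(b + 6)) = b + 6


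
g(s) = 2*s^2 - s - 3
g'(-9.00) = -37.00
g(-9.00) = 168.00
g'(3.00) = 11.00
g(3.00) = 12.00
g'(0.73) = 1.92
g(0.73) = -2.66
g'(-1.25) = -6.00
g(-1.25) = 1.38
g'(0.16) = -0.36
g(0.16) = -3.11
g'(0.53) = 1.12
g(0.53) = -2.97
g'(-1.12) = -5.48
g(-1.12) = 0.63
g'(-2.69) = -11.76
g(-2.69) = 14.16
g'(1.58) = 5.32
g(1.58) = 0.41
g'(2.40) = 8.60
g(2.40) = 6.12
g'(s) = 4*s - 1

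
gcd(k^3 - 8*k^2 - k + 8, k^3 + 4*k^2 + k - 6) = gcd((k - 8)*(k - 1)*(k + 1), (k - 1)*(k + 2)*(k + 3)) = k - 1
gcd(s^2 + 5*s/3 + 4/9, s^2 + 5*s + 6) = 1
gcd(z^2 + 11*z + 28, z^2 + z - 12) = z + 4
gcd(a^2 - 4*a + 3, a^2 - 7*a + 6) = a - 1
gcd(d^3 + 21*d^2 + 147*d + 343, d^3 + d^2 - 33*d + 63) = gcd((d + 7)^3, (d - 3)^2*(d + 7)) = d + 7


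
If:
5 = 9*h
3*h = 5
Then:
No Solution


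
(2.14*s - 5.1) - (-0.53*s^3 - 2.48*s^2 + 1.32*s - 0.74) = 0.53*s^3 + 2.48*s^2 + 0.82*s - 4.36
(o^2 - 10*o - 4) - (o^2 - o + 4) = -9*o - 8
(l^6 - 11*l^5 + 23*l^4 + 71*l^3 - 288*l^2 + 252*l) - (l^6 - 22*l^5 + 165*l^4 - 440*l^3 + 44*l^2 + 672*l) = 11*l^5 - 142*l^4 + 511*l^3 - 332*l^2 - 420*l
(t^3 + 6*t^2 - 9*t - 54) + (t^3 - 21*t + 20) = 2*t^3 + 6*t^2 - 30*t - 34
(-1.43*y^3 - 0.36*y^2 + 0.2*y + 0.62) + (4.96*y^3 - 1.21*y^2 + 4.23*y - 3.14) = 3.53*y^3 - 1.57*y^2 + 4.43*y - 2.52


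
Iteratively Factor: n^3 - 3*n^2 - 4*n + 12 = (n - 2)*(n^2 - n - 6) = (n - 2)*(n + 2)*(n - 3)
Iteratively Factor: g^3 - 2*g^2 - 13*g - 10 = (g + 1)*(g^2 - 3*g - 10) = (g + 1)*(g + 2)*(g - 5)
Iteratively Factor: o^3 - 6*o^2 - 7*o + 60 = (o - 4)*(o^2 - 2*o - 15) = (o - 4)*(o + 3)*(o - 5)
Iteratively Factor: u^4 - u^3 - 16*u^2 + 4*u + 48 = (u - 4)*(u^3 + 3*u^2 - 4*u - 12) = (u - 4)*(u + 2)*(u^2 + u - 6) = (u - 4)*(u + 2)*(u + 3)*(u - 2)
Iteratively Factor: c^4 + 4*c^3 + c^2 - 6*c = (c)*(c^3 + 4*c^2 + c - 6) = c*(c - 1)*(c^2 + 5*c + 6) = c*(c - 1)*(c + 2)*(c + 3)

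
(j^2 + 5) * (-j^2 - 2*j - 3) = -j^4 - 2*j^3 - 8*j^2 - 10*j - 15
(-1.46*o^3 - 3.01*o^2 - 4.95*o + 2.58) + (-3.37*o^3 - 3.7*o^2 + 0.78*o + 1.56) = -4.83*o^3 - 6.71*o^2 - 4.17*o + 4.14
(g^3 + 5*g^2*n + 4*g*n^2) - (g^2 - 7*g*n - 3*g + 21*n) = g^3 + 5*g^2*n - g^2 + 4*g*n^2 + 7*g*n + 3*g - 21*n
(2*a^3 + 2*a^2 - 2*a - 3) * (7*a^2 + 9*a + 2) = 14*a^5 + 32*a^4 + 8*a^3 - 35*a^2 - 31*a - 6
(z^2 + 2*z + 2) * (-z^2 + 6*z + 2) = -z^4 + 4*z^3 + 12*z^2 + 16*z + 4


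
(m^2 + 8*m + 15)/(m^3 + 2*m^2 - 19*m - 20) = (m + 3)/(m^2 - 3*m - 4)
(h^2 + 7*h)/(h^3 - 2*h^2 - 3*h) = (h + 7)/(h^2 - 2*h - 3)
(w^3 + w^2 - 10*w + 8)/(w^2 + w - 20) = (w^3 + w^2 - 10*w + 8)/(w^2 + w - 20)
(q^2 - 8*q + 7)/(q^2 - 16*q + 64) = (q^2 - 8*q + 7)/(q^2 - 16*q + 64)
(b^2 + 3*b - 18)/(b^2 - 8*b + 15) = (b + 6)/(b - 5)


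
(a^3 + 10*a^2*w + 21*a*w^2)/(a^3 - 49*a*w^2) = (-a - 3*w)/(-a + 7*w)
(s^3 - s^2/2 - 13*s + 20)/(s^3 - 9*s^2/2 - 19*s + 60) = (s - 2)/(s - 6)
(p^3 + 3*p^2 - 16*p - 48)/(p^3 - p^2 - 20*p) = (p^2 - p - 12)/(p*(p - 5))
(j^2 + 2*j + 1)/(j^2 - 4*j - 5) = (j + 1)/(j - 5)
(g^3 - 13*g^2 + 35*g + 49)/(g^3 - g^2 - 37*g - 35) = (g - 7)/(g + 5)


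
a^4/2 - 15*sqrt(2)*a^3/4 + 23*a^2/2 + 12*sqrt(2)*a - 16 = (a/2 + sqrt(2)/2)*(a - 4*sqrt(2))^2*(a - sqrt(2)/2)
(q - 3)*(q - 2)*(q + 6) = q^3 + q^2 - 24*q + 36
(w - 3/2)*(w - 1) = w^2 - 5*w/2 + 3/2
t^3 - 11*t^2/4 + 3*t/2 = t*(t - 2)*(t - 3/4)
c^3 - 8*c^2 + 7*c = c*(c - 7)*(c - 1)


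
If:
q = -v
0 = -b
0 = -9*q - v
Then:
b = 0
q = 0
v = 0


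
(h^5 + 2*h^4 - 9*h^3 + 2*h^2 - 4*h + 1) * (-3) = -3*h^5 - 6*h^4 + 27*h^3 - 6*h^2 + 12*h - 3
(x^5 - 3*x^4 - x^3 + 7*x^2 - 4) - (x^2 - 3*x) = x^5 - 3*x^4 - x^3 + 6*x^2 + 3*x - 4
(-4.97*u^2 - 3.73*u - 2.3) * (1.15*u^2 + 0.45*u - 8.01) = -5.7155*u^4 - 6.526*u^3 + 35.4862*u^2 + 28.8423*u + 18.423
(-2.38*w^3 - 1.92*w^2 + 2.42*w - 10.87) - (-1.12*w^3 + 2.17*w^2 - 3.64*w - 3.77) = -1.26*w^3 - 4.09*w^2 + 6.06*w - 7.1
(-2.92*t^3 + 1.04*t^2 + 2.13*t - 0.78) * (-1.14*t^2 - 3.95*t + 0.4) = 3.3288*t^5 + 10.3484*t^4 - 7.7042*t^3 - 7.1083*t^2 + 3.933*t - 0.312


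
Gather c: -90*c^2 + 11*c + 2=-90*c^2 + 11*c + 2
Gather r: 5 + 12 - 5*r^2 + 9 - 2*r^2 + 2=28 - 7*r^2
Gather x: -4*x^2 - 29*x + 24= -4*x^2 - 29*x + 24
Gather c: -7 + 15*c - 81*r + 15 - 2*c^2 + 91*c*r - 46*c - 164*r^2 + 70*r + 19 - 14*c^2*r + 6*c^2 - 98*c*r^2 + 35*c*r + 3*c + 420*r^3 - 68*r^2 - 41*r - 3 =c^2*(4 - 14*r) + c*(-98*r^2 + 126*r - 28) + 420*r^3 - 232*r^2 - 52*r + 24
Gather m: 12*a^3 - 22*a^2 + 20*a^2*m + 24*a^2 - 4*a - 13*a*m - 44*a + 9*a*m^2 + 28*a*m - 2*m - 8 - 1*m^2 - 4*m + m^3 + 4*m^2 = 12*a^3 + 2*a^2 - 48*a + m^3 + m^2*(9*a + 3) + m*(20*a^2 + 15*a - 6) - 8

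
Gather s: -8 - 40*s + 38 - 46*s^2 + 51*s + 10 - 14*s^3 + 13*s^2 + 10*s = -14*s^3 - 33*s^2 + 21*s + 40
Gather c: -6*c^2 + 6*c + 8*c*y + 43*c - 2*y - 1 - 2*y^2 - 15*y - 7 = -6*c^2 + c*(8*y + 49) - 2*y^2 - 17*y - 8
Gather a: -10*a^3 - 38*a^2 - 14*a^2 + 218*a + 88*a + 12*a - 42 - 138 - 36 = -10*a^3 - 52*a^2 + 318*a - 216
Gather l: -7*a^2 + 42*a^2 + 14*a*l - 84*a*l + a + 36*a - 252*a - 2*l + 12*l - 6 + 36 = 35*a^2 - 215*a + l*(10 - 70*a) + 30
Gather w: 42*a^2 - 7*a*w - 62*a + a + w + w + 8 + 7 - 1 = 42*a^2 - 61*a + w*(2 - 7*a) + 14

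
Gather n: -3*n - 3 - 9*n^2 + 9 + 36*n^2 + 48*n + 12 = 27*n^2 + 45*n + 18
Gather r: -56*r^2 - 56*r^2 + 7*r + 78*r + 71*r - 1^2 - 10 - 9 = -112*r^2 + 156*r - 20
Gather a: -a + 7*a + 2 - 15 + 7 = 6*a - 6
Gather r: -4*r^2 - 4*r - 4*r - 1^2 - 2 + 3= -4*r^2 - 8*r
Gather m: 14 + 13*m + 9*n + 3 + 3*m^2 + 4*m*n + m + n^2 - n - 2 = 3*m^2 + m*(4*n + 14) + n^2 + 8*n + 15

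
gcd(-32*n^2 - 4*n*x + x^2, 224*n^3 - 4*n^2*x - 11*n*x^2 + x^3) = -32*n^2 - 4*n*x + x^2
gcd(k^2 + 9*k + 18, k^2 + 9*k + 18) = k^2 + 9*k + 18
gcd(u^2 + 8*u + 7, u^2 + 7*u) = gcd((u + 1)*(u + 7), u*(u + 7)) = u + 7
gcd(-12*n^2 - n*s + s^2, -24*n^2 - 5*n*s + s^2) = 3*n + s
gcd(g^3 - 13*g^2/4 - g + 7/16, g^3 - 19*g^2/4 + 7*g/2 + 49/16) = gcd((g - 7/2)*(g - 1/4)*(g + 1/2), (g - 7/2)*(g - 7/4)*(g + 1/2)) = g^2 - 3*g - 7/4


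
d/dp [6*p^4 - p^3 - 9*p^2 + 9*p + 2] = 24*p^3 - 3*p^2 - 18*p + 9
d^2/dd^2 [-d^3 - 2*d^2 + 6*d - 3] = -6*d - 4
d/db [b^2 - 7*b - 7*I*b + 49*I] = 2*b - 7 - 7*I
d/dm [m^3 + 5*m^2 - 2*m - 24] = 3*m^2 + 10*m - 2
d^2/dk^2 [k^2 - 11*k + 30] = 2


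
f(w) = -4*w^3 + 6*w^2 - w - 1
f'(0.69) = 1.57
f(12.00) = -6061.00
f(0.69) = -0.15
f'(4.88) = -228.21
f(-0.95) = 8.79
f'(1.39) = -7.51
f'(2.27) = -35.59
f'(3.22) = -86.78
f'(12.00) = -1585.00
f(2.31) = -20.60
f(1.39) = -1.54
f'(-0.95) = -23.23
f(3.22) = -75.55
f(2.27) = -19.14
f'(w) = -12*w^2 + 12*w - 1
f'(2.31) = -37.31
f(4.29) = -210.68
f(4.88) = -327.85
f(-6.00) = 1085.00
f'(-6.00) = -505.00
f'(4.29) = -170.37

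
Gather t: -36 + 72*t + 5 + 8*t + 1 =80*t - 30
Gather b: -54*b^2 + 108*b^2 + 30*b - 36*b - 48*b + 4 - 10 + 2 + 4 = 54*b^2 - 54*b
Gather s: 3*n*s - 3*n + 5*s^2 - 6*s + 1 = -3*n + 5*s^2 + s*(3*n - 6) + 1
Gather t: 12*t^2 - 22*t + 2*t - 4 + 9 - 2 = 12*t^2 - 20*t + 3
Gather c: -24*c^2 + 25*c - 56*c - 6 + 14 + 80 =-24*c^2 - 31*c + 88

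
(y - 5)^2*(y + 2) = y^3 - 8*y^2 + 5*y + 50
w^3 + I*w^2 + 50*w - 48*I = (w - 6*I)*(w - I)*(w + 8*I)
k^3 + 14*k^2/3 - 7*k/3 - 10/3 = (k - 1)*(k + 2/3)*(k + 5)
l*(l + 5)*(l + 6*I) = l^3 + 5*l^2 + 6*I*l^2 + 30*I*l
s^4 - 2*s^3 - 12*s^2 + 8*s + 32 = (s - 4)*(s - 2)*(s + 2)^2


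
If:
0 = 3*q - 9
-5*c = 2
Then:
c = -2/5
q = 3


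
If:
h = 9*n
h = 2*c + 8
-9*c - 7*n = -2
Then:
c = -2/5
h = 36/5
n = 4/5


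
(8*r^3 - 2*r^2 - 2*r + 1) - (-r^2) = 8*r^3 - r^2 - 2*r + 1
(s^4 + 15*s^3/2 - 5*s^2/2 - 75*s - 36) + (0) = s^4 + 15*s^3/2 - 5*s^2/2 - 75*s - 36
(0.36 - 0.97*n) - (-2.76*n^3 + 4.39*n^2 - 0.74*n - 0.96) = 2.76*n^3 - 4.39*n^2 - 0.23*n + 1.32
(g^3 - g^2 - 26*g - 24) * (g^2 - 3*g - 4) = g^5 - 4*g^4 - 27*g^3 + 58*g^2 + 176*g + 96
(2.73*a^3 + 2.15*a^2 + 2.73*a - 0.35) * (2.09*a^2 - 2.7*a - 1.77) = 5.7057*a^5 - 2.8775*a^4 - 4.9314*a^3 - 11.908*a^2 - 3.8871*a + 0.6195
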